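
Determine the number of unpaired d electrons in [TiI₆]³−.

Ligand charges: each iodide is −1. With an overall charge of −3 the titanium centre must be in the +3 oxidation state.
Titanium is a group-4 element; Ti(III) is therefore d¹.
In an octahedral field the d¹ configuration is t₂g¹e_g⁰ (only one arrangement possible), giving 1 unpaired electron.

1 unpaired electron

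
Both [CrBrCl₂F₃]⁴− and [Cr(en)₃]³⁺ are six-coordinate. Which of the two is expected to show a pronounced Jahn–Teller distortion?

[CrBrCl₂F₃]⁴−: Ligand charges: each bromide is −1; each chloride is −1; each fluoride is −1. With an overall charge of −4 the chromium centre must be in the +2 oxidation state. Group 6 minus oxidation state 2 gives a d⁴ configuration. Bromide, chloride, and fluoride are weak-field ligands for a first-row metal, so the complex is high-spin. The t₂g³e_g¹ (high-spin) configuration has an unevenly filled e_g set; the Jahn–Teller theorem predicts a tetragonal distortion (typically axial elongation) to lift the degeneracy.
[Cr(en)₃]³⁺: Ethylenediamine is neutral; balancing the +3 overall charge requires Cr(III). Group 6 minus oxidation state 3 gives a d³ configuration. The d³ configuration leaves the e_g set evenly filled (or empty) — no strong Jahn–Teller driving force.

[CrBrCl₂F₃]⁴−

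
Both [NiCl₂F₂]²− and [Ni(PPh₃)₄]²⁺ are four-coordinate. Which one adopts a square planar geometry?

For [NiCl₂F₂]²−: Ligand charges: each chloride is −1; each fluoride is −1. With an overall charge of −2 the nickel centre must be in the +2 oxidation state. Ni sits in group 10, so the d-electron count is 10 − 2 = 8. Chloride and fluoride are weak-field ligands. With weak-field ligands the CFSE gain from square planar is small, so a 3d d⁸ ion takes the sterically preferred tetrahedral geometry. → tetrahedral.
For [Ni(PPh₃)₄]²⁺: Summing ligand charges against the +2 overall charge gives an oxidation state of +2 for nickel. Nickel is a group-10 element; Ni(II) is therefore d⁸. Triphenylphosphine is a strong-field ligand (high in the spectrochemical series). A 3d d⁸ ion with strong-field ligands gains enough CFSE to favour square planar over tetrahedral. → square planar.

[Ni(PPh₃)₄]²⁺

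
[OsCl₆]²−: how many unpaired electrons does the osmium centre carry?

Ligand charges: each chloride is −1. With an overall charge of −2 the osmium centre must be in the +4 oxidation state.
Group 8 minus oxidation state 4 gives a d⁴ configuration.
The spin state decides the count: a 5d ion has a large Δₒ and is invariably low-spin.
An octahedral low-spin d⁴ ion is t₂g⁴e_g⁰, giving 2 unpaired electrons.

2 unpaired electrons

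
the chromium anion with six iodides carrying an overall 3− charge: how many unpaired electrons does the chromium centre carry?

Each iodide is −1; balancing the −3 overall charge requires Cr(III).
Chromium is a group-6 element; Cr(III) is therefore d³.
In an octahedral field the d³ configuration is t₂g³e_g⁰ (only one arrangement possible), giving 3 unpaired electrons.

3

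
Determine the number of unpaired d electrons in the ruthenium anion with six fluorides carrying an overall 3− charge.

Ligand charges: each fluoride is −1. With an overall charge of −3 the ruthenium centre must be in the +3 oxidation state.
Group 8 minus oxidation state 3 gives a d⁵ configuration.
The spin state decides the count: a 4d ion has a large Δₒ and is invariably low-spin.
An octahedral low-spin d⁵ ion is t₂g⁵e_g⁰, giving 1 unpaired electron.

1 unpaired electron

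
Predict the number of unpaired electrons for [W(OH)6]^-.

Ligand charges: each hydroxide is −1. With an overall charge of −1 the tungsten centre must be in the +5 oxidation state.
W sits in group 6, so the d-electron count is 6 − 5 = 1.
In an octahedral field the d¹ configuration is t₂g¹e_g⁰ (only one arrangement possible), giving 1 unpaired electron.

1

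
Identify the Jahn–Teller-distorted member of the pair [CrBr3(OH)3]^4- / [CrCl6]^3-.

[CrBr3(OH)3]^4-: Each bromide is −1; each hydroxide is −1; balancing the −4 overall charge requires Cr(II). Chromium is a group-6 element; Cr(II) is therefore d⁴. Bromide and hydroxide are weak-field ligands for a first-row metal, so the complex is high-spin. The t₂g³e_g¹ (high-spin) configuration has an unevenly filled e_g set; the Jahn–Teller theorem predicts a tetragonal distortion (typically axial elongation) to lift the degeneracy.
[CrCl6]^3-: Each chloride is −1; balancing the −3 overall charge requires Cr(III). Chromium is a group-6 element; Cr(III) is therefore d³. The d³ configuration leaves the e_g set evenly filled (or empty) — no strong Jahn–Teller driving force.

[CrBr3(OH)3]^4-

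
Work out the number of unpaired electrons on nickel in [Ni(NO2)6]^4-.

2 unpaired electrons

Summing ligand charges against the −4 overall charge gives an oxidation state of +2 for nickel.
Ni sits in group 10, so the d-electron count is 10 − 2 = 8.
In an octahedral field the d⁸ configuration is t₂g⁶e_g² (only one arrangement possible), giving 2 unpaired electrons.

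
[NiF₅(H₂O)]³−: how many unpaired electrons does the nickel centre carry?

Summing ligand charges against the −3 overall charge gives an oxidation state of +2 for nickel.
Nickel is a group-10 element; Ni(II) is therefore d⁸.
In an octahedral field the d⁸ configuration is t₂g⁶e_g² (only one arrangement possible), giving 2 unpaired electrons.

2 unpaired electrons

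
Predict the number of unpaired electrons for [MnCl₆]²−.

Summing ligand charges against the −2 overall charge gives an oxidation state of +4 for manganese.
Group 7 minus oxidation state 4 gives a d³ configuration.
In an octahedral field the d³ configuration is t₂g³e_g⁰ (only one arrangement possible), giving 3 unpaired electrons.

3 unpaired electrons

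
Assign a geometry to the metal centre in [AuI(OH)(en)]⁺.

square planar

Summing ligand charges against the +1 overall charge gives an oxidation state of +3 for gold.
Gold is a group-11 element; Au(III) is therefore d⁸.
Counting donor atoms: 1×iodide (monodentate) → 1 donor; 1×hydroxide (monodentate) → 1 donor; 1×ethylenediamine (bidentate) → 2 donors. Coordination number = 4.
A 5d d⁸ ion has a large crystal-field splitting; square planar leaves the high-energy d_{x²−y²} orbital empty and maximises CFSE.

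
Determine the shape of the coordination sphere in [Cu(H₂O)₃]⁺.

Summing ligand charges against the +1 overall charge gives an oxidation state of +1 for copper.
Cu sits in group 11, so the d-electron count is 11 − 1 = 10.
With 3 monodentate ligands the coordination number is 3.
Three ligands around a d¹⁰ centre minimise repulsion in a trigonal-planar arrangement.

trigonal planar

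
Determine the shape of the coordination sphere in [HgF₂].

Ligand charges: each fluoride is −1. With an overall charge of 0 the mercury centre must be in the +2 oxidation state.
Group 12 minus oxidation state 2 gives a d¹⁰ configuration.
With 2 monodentate ligands the coordination number is 2.
A d¹⁰ ion with only two ligands adopts a linear arrangement (sp hybridisation; no CFSE preference).

linear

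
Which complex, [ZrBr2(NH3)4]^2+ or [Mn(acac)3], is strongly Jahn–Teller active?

[Mn(acac)3]

[ZrBr2(NH3)4]^2+: Ligand charges: each bromide is −1; ammonia is neutral. With an overall charge of +2 the zirconium centre must be in the +4 oxidation state. Group 4 minus oxidation state 4 gives a d⁰ configuration. The d⁰ configuration leaves the e_g set evenly filled (or empty) — no strong Jahn–Teller driving force.
[Mn(acac)3]: Each acetylacetonate is −1; balancing the 0 overall charge requires Mn(III). Mn sits in group 7, so the d-electron count is 7 − 3 = 4. Acetylacetonate is a weak-field ligand for a first-row metal, so the complex is high-spin. The t₂g³e_g¹ (high-spin) configuration has an unevenly filled e_g set; the Jahn–Teller theorem predicts a tetragonal distortion (typically axial elongation) to lift the degeneracy.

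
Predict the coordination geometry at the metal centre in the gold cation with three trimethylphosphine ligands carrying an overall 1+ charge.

trigonal planar

Ligand charges: trimethylphosphine is neutral. With an overall charge of +1 the gold centre must be in the +1 oxidation state.
Gold is a group-11 element; Au(I) is therefore d¹⁰.
With 3 monodentate ligands the coordination number is 3.
Three ligands around a d¹⁰ centre minimise repulsion in a trigonal-planar arrangement.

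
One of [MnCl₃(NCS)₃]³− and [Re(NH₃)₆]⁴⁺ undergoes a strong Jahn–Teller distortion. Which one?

[MnCl₃(NCS)₃]³−: Each chloride is −1; each isothiocyanate is −1; balancing the −3 overall charge requires Mn(III). Group 7 minus oxidation state 3 gives a d⁴ configuration. Chloride and isothiocyanate are weak-field ligands for a first-row metal, so the complex is high-spin. The t₂g³e_g¹ (high-spin) configuration has an unevenly filled e_g set; the Jahn–Teller theorem predicts a tetragonal distortion (typically axial elongation) to lift the degeneracy.
[Re(NH₃)₆]⁴⁺: Ammonia is neutral; balancing the +4 overall charge requires Re(IV). Re sits in group 7, so the d-electron count is 7 − 4 = 3. The d³ configuration leaves the e_g set evenly filled (or empty) — no strong Jahn–Teller driving force.

[MnCl₃(NCS)₃]³−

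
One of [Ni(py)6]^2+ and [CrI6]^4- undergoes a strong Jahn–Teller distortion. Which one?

[Ni(py)6]^2+: Ligand charges: pyridine is neutral. With an overall charge of +2 the nickel centre must be in the +2 oxidation state. Ni sits in group 10, so the d-electron count is 10 − 2 = 8. The d⁸ configuration leaves the e_g set evenly filled (or empty) — no strong Jahn–Teller driving force.
[CrI6]^4-: Ligand charges: each iodide is −1. With an overall charge of −4 the chromium centre must be in the +2 oxidation state. Chromium is a group-6 element; Cr(II) is therefore d⁴. Iodide is a weak-field ligand for a first-row metal, so the complex is high-spin. The t₂g³e_g¹ (high-spin) configuration has an unevenly filled e_g set; the Jahn–Teller theorem predicts a tetragonal distortion (typically axial elongation) to lift the degeneracy.

[CrI6]^4-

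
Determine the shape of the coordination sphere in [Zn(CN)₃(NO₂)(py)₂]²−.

Ligand charges: each cyanide is −1; each nitro (N-bound nitrite) is −1; pyridine is neutral. With an overall charge of −2 the zinc centre must be in the +2 oxidation state.
Group 12 minus oxidation state 2 gives a d¹⁰ configuration.
With 6 monodentate ligands the coordination number is 6.
Six donors around a single metal centre give an octahedral coordination sphere.

octahedral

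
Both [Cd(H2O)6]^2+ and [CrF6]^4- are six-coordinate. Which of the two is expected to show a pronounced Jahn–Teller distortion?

[CrF6]^4-

[Cd(H2O)6]^2+: Ligand charges: water is neutral. With an overall charge of +2 the cadmium centre must be in the +2 oxidation state. Cd sits in group 12, so the d-electron count is 12 − 2 = 10. The d¹⁰ configuration leaves the e_g set evenly filled (or empty) — no strong Jahn–Teller driving force.
[CrF6]^4-: Ligand charges: each fluoride is −1. With an overall charge of −4 the chromium centre must be in the +2 oxidation state. Cr sits in group 6, so the d-electron count is 6 − 2 = 4. Fluoride is a weak-field ligand for a first-row metal, so the complex is high-spin. The t₂g³e_g¹ (high-spin) configuration has an unevenly filled e_g set; the Jahn–Teller theorem predicts a tetragonal distortion (typically axial elongation) to lift the degeneracy.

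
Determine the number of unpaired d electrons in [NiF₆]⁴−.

2 unpaired electrons

Each fluoride is −1; balancing the −4 overall charge requires Ni(II).
Group 10 minus oxidation state 2 gives a d⁸ configuration.
In an octahedral field the d⁸ configuration is t₂g⁶e_g² (only one arrangement possible), giving 2 unpaired electrons.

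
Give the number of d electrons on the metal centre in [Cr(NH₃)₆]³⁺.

Summing ligand charges against the +3 overall charge gives an oxidation state of +3 for chromium.
Cr sits in group 6, so the d-electron count is 6 − 3 = 3.

d3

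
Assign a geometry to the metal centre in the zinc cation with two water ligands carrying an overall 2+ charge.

Summing ligand charges against the +2 overall charge gives an oxidation state of +2 for zinc.
Group 12 minus oxidation state 2 gives a d¹⁰ configuration.
With 2 monodentate ligands the coordination number is 2.
A d¹⁰ ion with only two ligands adopts a linear arrangement (sp hybridisation; no CFSE preference).

linear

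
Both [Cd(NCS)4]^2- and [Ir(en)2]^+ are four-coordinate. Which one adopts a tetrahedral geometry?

[Cd(NCS)4]^2-

For [Cd(NCS)4]^2-: Ligand charges: each isothiocyanate is −1. With an overall charge of −2 the cadmium centre must be in the +2 oxidation state. Cadmium is a group-12 element; Cd(II) is therefore d¹⁰. A d¹⁰ ion has no crystal-field stabilisation preference between square planar and tetrahedral, so four ligands adopt the sterically favoured tetrahedral geometry. → tetrahedral.
For [Ir(en)2]^+: Ethylenediamine is neutral; balancing the +1 overall charge requires Ir(I). Ir sits in group 9, so the d-electron count is 9 − 1 = 8. A 5d d⁸ ion has a large crystal-field splitting; square planar leaves the high-energy d_{x²−y²} orbital empty and maximises CFSE. → square planar.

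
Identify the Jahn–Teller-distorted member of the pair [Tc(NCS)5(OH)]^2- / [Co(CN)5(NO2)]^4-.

[Co(CN)5(NO2)]^4-

[Tc(NCS)5(OH)]^2-: Ligand charges: each isothiocyanate is −1; each hydroxide is −1. With an overall charge of −2 the technetium centre must be in the +4 oxidation state. Group 7 minus oxidation state 4 gives a d³ configuration. The d³ configuration leaves the e_g set evenly filled (or empty) — no strong Jahn–Teller driving force.
[Co(CN)5(NO2)]^4-: Ligand charges: each cyanide is −1; each nitro (N-bound nitrite) is −1. With an overall charge of −4 the cobalt centre must be in the +2 oxidation state. Group 9 minus oxidation state 2 gives a d⁷ configuration. Cyanide and nitro (N-bound nitrite) are strong-field ligands (high in the spectrochemical series) for a first-row metal, so the complex is low-spin. The t₂g⁶e_g¹ (low-spin) configuration has an unevenly filled e_g set; the Jahn–Teller theorem predicts a tetragonal distortion (typically axial elongation) to lift the degeneracy.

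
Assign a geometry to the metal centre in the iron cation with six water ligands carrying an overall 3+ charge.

octahedral

Water is neutral; balancing the +3 overall charge requires Fe(III).
Fe sits in group 8, so the d-electron count is 8 − 3 = 5.
With 6 monodentate ligands the coordination number is 6.
Six donors around a single metal centre give an octahedral coordination sphere.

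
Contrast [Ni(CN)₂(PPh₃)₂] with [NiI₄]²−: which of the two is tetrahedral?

[NiI₄]²−

For [Ni(CN)₂(PPh₃)₂]: Ligand charges: each cyanide is −1; triphenylphosphine is neutral. With an overall charge of 0 the nickel centre must be in the +2 oxidation state. Group 10 minus oxidation state 2 gives a d⁸ configuration. Cyanide and triphenylphosphine are strong-field ligands (high in the spectrochemical series). A 3d d⁸ ion with strong-field ligands gains enough CFSE to favour square planar over tetrahedral. → square planar.
For [NiI₄]²−: Each iodide is −1; balancing the −2 overall charge requires Ni(II). Group 10 minus oxidation state 2 gives a d⁸ configuration. Iodide is a weak-field ligand. With weak-field ligands the CFSE gain from square planar is small, so a 3d d⁸ ion takes the sterically preferred tetrahedral geometry. → tetrahedral.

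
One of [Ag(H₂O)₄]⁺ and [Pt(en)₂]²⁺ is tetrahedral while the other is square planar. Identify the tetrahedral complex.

For [Ag(H₂O)₄]⁺: Ligand charges: water is neutral. With an overall charge of +1 the silver centre must be in the +1 oxidation state. Silver is a group-11 element; Ag(I) is therefore d¹⁰. A d¹⁰ ion has no crystal-field stabilisation preference between square planar and tetrahedral, so four ligands adopt the sterically favoured tetrahedral geometry. → tetrahedral.
For [Pt(en)₂]²⁺: Ethylenediamine is neutral; balancing the +2 overall charge requires Pt(II). Platinum is a group-10 element; Pt(II) is therefore d⁸. A 5d d⁸ ion has a large crystal-field splitting; square planar leaves the high-energy d_{x²−y²} orbital empty and maximises CFSE. → square planar.

[Ag(H₂O)₄]⁺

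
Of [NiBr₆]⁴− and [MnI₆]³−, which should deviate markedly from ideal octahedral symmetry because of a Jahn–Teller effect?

[MnI₆]³−

[NiBr₆]⁴−: Each bromide is −1; balancing the −4 overall charge requires Ni(II). Group 10 minus oxidation state 2 gives a d⁸ configuration. The d⁸ configuration leaves the e_g set evenly filled (or empty) — no strong Jahn–Teller driving force.
[MnI₆]³−: Summing ligand charges against the −3 overall charge gives an oxidation state of +3 for manganese. Group 7 minus oxidation state 3 gives a d⁴ configuration. Iodide is a weak-field ligand for a first-row metal, so the complex is high-spin. The t₂g³e_g¹ (high-spin) configuration has an unevenly filled e_g set; the Jahn–Teller theorem predicts a tetragonal distortion (typically axial elongation) to lift the degeneracy.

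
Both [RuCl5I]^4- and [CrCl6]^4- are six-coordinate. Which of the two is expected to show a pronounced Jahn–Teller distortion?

[RuCl5I]^4-: Each chloride is −1; each iodide is −1; balancing the −4 overall charge requires Ru(II). Group 8 minus oxidation state 2 gives a d⁶ configuration. A 4d ion has a large Δₒ and is invariably low-spin. The d⁶ configuration leaves the e_g set evenly filled (or empty) — no strong Jahn–Teller driving force.
[CrCl6]^4-: Summing ligand charges against the −4 overall charge gives an oxidation state of +2 for chromium. Group 6 minus oxidation state 2 gives a d⁴ configuration. Chloride is a weak-field ligand for a first-row metal, so the complex is high-spin. The t₂g³e_g¹ (high-spin) configuration has an unevenly filled e_g set; the Jahn–Teller theorem predicts a tetragonal distortion (typically axial elongation) to lift the degeneracy.

[CrCl6]^4-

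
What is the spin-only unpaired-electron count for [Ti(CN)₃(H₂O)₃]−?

Ligand charges: each cyanide is −1; water is neutral. With an overall charge of −1 the titanium centre must be in the +2 oxidation state.
Titanium is a group-4 element; Ti(II) is therefore d².
In an octahedral field the d² configuration is t₂g²e_g⁰ (only one arrangement possible), giving 2 unpaired electrons.

2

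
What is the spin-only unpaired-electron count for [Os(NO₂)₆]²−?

Ligand charges: each nitro (N-bound nitrite) is −1. With an overall charge of −2 the osmium centre must be in the +4 oxidation state.
Os sits in group 8, so the d-electron count is 8 − 4 = 4.
The spin state decides the count: a 5d ion has a large Δₒ and is invariably low-spin.
An octahedral low-spin d⁴ ion is t₂g⁴e_g⁰, giving 2 unpaired electrons.

2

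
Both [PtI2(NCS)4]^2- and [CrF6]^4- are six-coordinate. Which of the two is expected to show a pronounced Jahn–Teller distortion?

[CrF6]^4-

[PtI2(NCS)4]^2-: Each iodide is −1; each isothiocyanate is −1; balancing the −2 overall charge requires Pt(IV). Pt sits in group 10, so the d-electron count is 10 − 4 = 6. A 5d ion has a large Δₒ and is invariably low-spin. The d⁶ configuration leaves the e_g set evenly filled (or empty) — no strong Jahn–Teller driving force.
[CrF6]^4-: Summing ligand charges against the −4 overall charge gives an oxidation state of +2 for chromium. Cr sits in group 6, so the d-electron count is 6 − 2 = 4. Fluoride is a weak-field ligand for a first-row metal, so the complex is high-spin. The t₂g³e_g¹ (high-spin) configuration has an unevenly filled e_g set; the Jahn–Teller theorem predicts a tetragonal distortion (typically axial elongation) to lift the degeneracy.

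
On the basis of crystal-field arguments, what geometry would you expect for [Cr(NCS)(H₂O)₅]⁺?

Each isothiocyanate is −1; water is neutral; balancing the +1 overall charge requires Cr(II).
Cr sits in group 6, so the d-electron count is 6 − 2 = 4.
Coordination number: 6.
Six donors around a single metal centre give an octahedral coordination sphere.

octahedral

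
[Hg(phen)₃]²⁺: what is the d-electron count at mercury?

d¹⁰

1,10-phenanthroline is neutral; balancing the +2 overall charge requires Hg(II).
Mercury is a group-12 element; Hg(II) is therefore d¹⁰.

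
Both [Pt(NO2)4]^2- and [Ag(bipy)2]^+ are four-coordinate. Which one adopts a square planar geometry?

[Pt(NO2)4]^2-

For [Pt(NO2)4]^2-: Each nitro (N-bound nitrite) is −1; balancing the −2 overall charge requires Pt(II). Pt sits in group 10, so the d-electron count is 10 − 2 = 8. A 5d d⁸ ion has a large crystal-field splitting; square planar leaves the high-energy d_{x²−y²} orbital empty and maximises CFSE. → square planar.
For [Ag(bipy)2]^+: Summing ligand charges against the +1 overall charge gives an oxidation state of +1 for silver. Silver is a group-11 element; Ag(I) is therefore d¹⁰. A d¹⁰ ion has no crystal-field stabilisation preference between square planar and tetrahedral, so four ligands adopt the sterically favoured tetrahedral geometry. → tetrahedral.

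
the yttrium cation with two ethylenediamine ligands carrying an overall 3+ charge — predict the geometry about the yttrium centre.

Ethylenediamine is neutral; balancing the +3 overall charge requires Y(III).
Group 3 minus oxidation state 3 gives a d⁰ configuration.
Counting donor atoms: 2×ethylenediamine (bidentate) → 4 donors. Coordination number = 4.
A d⁰ ion has no crystal-field stabilisation preference between square planar and tetrahedral, so four ligands adopt the sterically favoured tetrahedral geometry.

tetrahedral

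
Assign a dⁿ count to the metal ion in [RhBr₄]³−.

d⁸

Summing ligand charges against the −3 overall charge gives an oxidation state of +1 for rhodium.
Rhodium is a group-9 element; Rh(I) is therefore d⁸.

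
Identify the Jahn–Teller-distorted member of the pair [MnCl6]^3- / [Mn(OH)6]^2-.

[MnCl6]^3-: Summing ligand charges against the −3 overall charge gives an oxidation state of +3 for manganese. Group 7 minus oxidation state 3 gives a d⁴ configuration. Chloride is a weak-field ligand for a first-row metal, so the complex is high-spin. The t₂g³e_g¹ (high-spin) configuration has an unevenly filled e_g set; the Jahn–Teller theorem predicts a tetragonal distortion (typically axial elongation) to lift the degeneracy.
[Mn(OH)6]^2-: Each hydroxide is −1; balancing the −2 overall charge requires Mn(IV). Mn sits in group 7, so the d-electron count is 7 − 4 = 3. The d³ configuration leaves the e_g set evenly filled (or empty) — no strong Jahn–Teller driving force.

[MnCl6]^3-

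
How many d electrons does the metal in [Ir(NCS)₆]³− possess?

d⁶

Summing ligand charges against the −3 overall charge gives an oxidation state of +3 for iridium.
Iridium is a group-9 element; Ir(III) is therefore d⁶.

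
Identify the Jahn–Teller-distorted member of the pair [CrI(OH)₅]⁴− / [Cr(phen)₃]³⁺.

[CrI(OH)₅]⁴−

[CrI(OH)₅]⁴−: Summing ligand charges against the −4 overall charge gives an oxidation state of +2 for chromium. Chromium is a group-6 element; Cr(II) is therefore d⁴. Hydroxide and iodide are weak-field ligands for a first-row metal, so the complex is high-spin. The t₂g³e_g¹ (high-spin) configuration has an unevenly filled e_g set; the Jahn–Teller theorem predicts a tetragonal distortion (typically axial elongation) to lift the degeneracy.
[Cr(phen)₃]³⁺: 1,10-phenanthroline is neutral; balancing the +3 overall charge requires Cr(III). Chromium is a group-6 element; Cr(III) is therefore d³. The d³ configuration leaves the e_g set evenly filled (or empty) — no strong Jahn–Teller driving force.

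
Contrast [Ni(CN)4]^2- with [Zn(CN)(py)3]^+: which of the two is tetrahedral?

[Zn(CN)(py)3]^+

For [Ni(CN)4]^2-: Each cyanide is −1; balancing the −2 overall charge requires Ni(II). Group 10 minus oxidation state 2 gives a d⁸ configuration. Cyanide is a strong-field ligand (high in the spectrochemical series). A 3d d⁸ ion with strong-field ligands gains enough CFSE to favour square planar over tetrahedral. → square planar.
For [Zn(CN)(py)3]^+: Each cyanide is −1; pyridine is neutral; balancing the +1 overall charge requires Zn(II). Zinc is a group-12 element; Zn(II) is therefore d¹⁰. A d¹⁰ ion has no crystal-field stabilisation preference between square planar and tetrahedral, so four ligands adopt the sterically favoured tetrahedral geometry. → tetrahedral.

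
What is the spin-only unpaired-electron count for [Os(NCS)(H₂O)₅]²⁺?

Each isothiocyanate is −1; water is neutral; balancing the +2 overall charge requires Os(III).
Group 8 minus oxidation state 3 gives a d⁵ configuration.
The spin state decides the count: a 5d ion has a large Δₒ and is invariably low-spin.
An octahedral low-spin d⁵ ion is t₂g⁵e_g⁰, giving 1 unpaired electron.

1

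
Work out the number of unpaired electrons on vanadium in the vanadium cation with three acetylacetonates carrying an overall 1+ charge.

1 unpaired electron

Summing ligand charges against the +1 overall charge gives an oxidation state of +4 for vanadium.
Group 5 minus oxidation state 4 gives a d¹ configuration.
Counting donor atoms: 3×acetylacetonate (bidentate) → 6 donors. Coordination number = 6.
In an octahedral field the d¹ configuration is t₂g¹e_g⁰ (only one arrangement possible), giving 1 unpaired electron.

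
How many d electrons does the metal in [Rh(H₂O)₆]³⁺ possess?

d⁶

Ligand charges: water is neutral. With an overall charge of +3 the rhodium centre must be in the +3 oxidation state.
Rh sits in group 9, so the d-electron count is 9 − 3 = 6.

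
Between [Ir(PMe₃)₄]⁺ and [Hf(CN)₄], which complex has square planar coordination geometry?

For [Ir(PMe₃)₄]⁺: Trimethylphosphine is neutral; balancing the +1 overall charge requires Ir(I). Ir sits in group 9, so the d-electron count is 9 − 1 = 8. A 5d d⁸ ion has a large crystal-field splitting; square planar leaves the high-energy d_{x²−y²} orbital empty and maximises CFSE. → square planar.
For [Hf(CN)₄]: Summing ligand charges against the 0 overall charge gives an oxidation state of +4 for hafnium. Hf sits in group 4, so the d-electron count is 4 − 4 = 0. A d⁰ ion has no crystal-field stabilisation preference between square planar and tetrahedral, so four ligands adopt the sterically favoured tetrahedral geometry. → tetrahedral.

[Ir(PMe₃)₄]⁺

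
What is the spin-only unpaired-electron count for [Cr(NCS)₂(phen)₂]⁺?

3 unpaired electrons

Ligand charges: each isothiocyanate is −1; 1,10-phenanthroline is neutral. With an overall charge of +1 the chromium centre must be in the +3 oxidation state.
Chromium is a group-6 element; Cr(III) is therefore d³.
Counting donor atoms: 2×isothiocyanate (monodentate) → 2 donors; 2×1,10-phenanthroline (bidentate) → 4 donors. Coordination number = 6.
In an octahedral field the d³ configuration is t₂g³e_g⁰ (only one arrangement possible), giving 3 unpaired electrons.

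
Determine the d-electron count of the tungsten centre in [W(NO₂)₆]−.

Summing ligand charges against the −1 overall charge gives an oxidation state of +5 for tungsten.
W sits in group 6, so the d-electron count is 6 − 5 = 1.

d1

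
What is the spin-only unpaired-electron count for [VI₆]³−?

2 unpaired electrons

Ligand charges: each iodide is −1. With an overall charge of −3 the vanadium centre must be in the +3 oxidation state.
Vanadium is a group-5 element; V(III) is therefore d².
In an octahedral field the d² configuration is t₂g²e_g⁰ (only one arrangement possible), giving 2 unpaired electrons.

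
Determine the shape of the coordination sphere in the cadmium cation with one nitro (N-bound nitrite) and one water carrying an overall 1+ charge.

linear

Each nitro (N-bound nitrite) is −1; water is neutral; balancing the +1 overall charge requires Cd(II).
Group 12 minus oxidation state 2 gives a d¹⁰ configuration.
With 2 monodentate ligands the coordination number is 2.
A d¹⁰ ion with only two ligands adopts a linear arrangement (sp hybridisation; no CFSE preference).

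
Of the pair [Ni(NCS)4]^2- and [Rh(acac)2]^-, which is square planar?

For [Ni(NCS)4]^2-: Ligand charges: each isothiocyanate is −1. With an overall charge of −2 the nickel centre must be in the +2 oxidation state. Nickel is a group-10 element; Ni(II) is therefore d⁸. Isothiocyanate is a weak-field ligand. With weak-field ligands the CFSE gain from square planar is small, so a 3d d⁸ ion takes the sterically preferred tetrahedral geometry. → tetrahedral.
For [Rh(acac)2]^-: Each acetylacetonate is −1; balancing the −1 overall charge requires Rh(I). Rhodium is a group-9 element; Rh(I) is therefore d⁸. A 4d d⁸ ion has a large crystal-field splitting; square planar leaves the high-energy d_{x²−y²} orbital empty and maximises CFSE. → square planar.

[Rh(acac)2]^-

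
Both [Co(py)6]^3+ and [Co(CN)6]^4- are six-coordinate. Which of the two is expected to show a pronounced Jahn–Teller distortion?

[Co(py)6]^3+: Pyridine is neutral; balancing the +3 overall charge requires Co(III). Co sits in group 9, so the d-electron count is 9 − 3 = 6. Co(III) has an exceptionally large octahedral splitting and is low-spin with essentially every ligand except fluoride. The d⁶ configuration leaves the e_g set evenly filled (or empty) — no strong Jahn–Teller driving force.
[Co(CN)6]^4-: Each cyanide is −1; balancing the −4 overall charge requires Co(II). Cobalt is a group-9 element; Co(II) is therefore d⁷. Cyanide is a strong-field ligand (high in the spectrochemical series) for a first-row metal, so the complex is low-spin. The t₂g⁶e_g¹ (low-spin) configuration has an unevenly filled e_g set; the Jahn–Teller theorem predicts a tetragonal distortion (typically axial elongation) to lift the degeneracy.

[Co(CN)6]^4-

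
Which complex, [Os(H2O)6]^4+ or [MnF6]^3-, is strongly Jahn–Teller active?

[MnF6]^3-

[Os(H2O)6]^4+: Ligand charges: water is neutral. With an overall charge of +4 the osmium centre must be in the +4 oxidation state. Osmium is a group-8 element; Os(IV) is therefore d⁴. A 5d ion has a large Δₒ and is invariably low-spin. The d⁴ configuration leaves the e_g set evenly filled (or empty) — no strong Jahn–Teller driving force.
[MnF6]^3-: Each fluoride is −1; balancing the −3 overall charge requires Mn(III). Manganese is a group-7 element; Mn(III) is therefore d⁴. Fluoride is a weak-field ligand for a first-row metal, so the complex is high-spin. The t₂g³e_g¹ (high-spin) configuration has an unevenly filled e_g set; the Jahn–Teller theorem predicts a tetragonal distortion (typically axial elongation) to lift the degeneracy.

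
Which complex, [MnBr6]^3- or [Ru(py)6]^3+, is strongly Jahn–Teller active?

[MnBr6]^3-: Summing ligand charges against the −3 overall charge gives an oxidation state of +3 for manganese. Group 7 minus oxidation state 3 gives a d⁴ configuration. Bromide is a weak-field ligand for a first-row metal, so the complex is high-spin. The t₂g³e_g¹ (high-spin) configuration has an unevenly filled e_g set; the Jahn–Teller theorem predicts a tetragonal distortion (typically axial elongation) to lift the degeneracy.
[Ru(py)6]^3+: Ligand charges: pyridine is neutral. With an overall charge of +3 the ruthenium centre must be in the +3 oxidation state. Ru sits in group 8, so the d-electron count is 8 − 3 = 5. A 4d ion has a large Δₒ and is invariably low-spin. The d⁵ configuration leaves the e_g set evenly filled (or empty) — no strong Jahn–Teller driving force.

[MnBr6]^3-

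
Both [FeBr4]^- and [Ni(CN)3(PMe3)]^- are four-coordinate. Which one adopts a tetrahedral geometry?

For [FeBr4]^-: Each bromide is −1; balancing the −1 overall charge requires Fe(III). Group 8 minus oxidation state 3 gives a d⁵ configuration. A high-spin d⁵ ion has zero CFSE in either geometry, so four ligands adopt the sterically favoured tetrahedral geometry. → tetrahedral.
For [Ni(CN)3(PMe3)]^-: Each cyanide is −1; trimethylphosphine is neutral; balancing the −1 overall charge requires Ni(II). Nickel is a group-10 element; Ni(II) is therefore d⁸. Cyanide and trimethylphosphine are strong-field ligands (high in the spectrochemical series). A 3d d⁸ ion with strong-field ligands gains enough CFSE to favour square planar over tetrahedral. → square planar.

[FeBr4]^-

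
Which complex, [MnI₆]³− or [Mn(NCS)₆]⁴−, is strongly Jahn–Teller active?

[MnI₆]³−

[MnI₆]³−: Each iodide is −1; balancing the −3 overall charge requires Mn(III). Mn sits in group 7, so the d-electron count is 7 − 3 = 4. Iodide is a weak-field ligand for a first-row metal, so the complex is high-spin. The t₂g³e_g¹ (high-spin) configuration has an unevenly filled e_g set; the Jahn–Teller theorem predicts a tetragonal distortion (typically axial elongation) to lift the degeneracy.
[Mn(NCS)₆]⁴−: Summing ligand charges against the −4 overall charge gives an oxidation state of +2 for manganese. Mn sits in group 7, so the d-electron count is 7 − 2 = 5. Isothiocyanate is a weak-field ligand for a first-row metal, so the complex is high-spin. The d⁵ configuration leaves the e_g set evenly filled (or empty) — no strong Jahn–Teller driving force.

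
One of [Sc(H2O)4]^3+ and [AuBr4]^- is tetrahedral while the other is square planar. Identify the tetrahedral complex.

[Sc(H2O)4]^3+

For [Sc(H2O)4]^3+: Water is neutral; balancing the +3 overall charge requires Sc(III). Sc sits in group 3, so the d-electron count is 3 − 3 = 0. A d⁰ ion has no crystal-field stabilisation preference between square planar and tetrahedral, so four ligands adopt the sterically favoured tetrahedral geometry. → tetrahedral.
For [AuBr4]^-: Each bromide is −1; balancing the −1 overall charge requires Au(III). Au sits in group 11, so the d-electron count is 11 − 3 = 8. A 5d d⁸ ion has a large crystal-field splitting; square planar leaves the high-energy d_{x²−y²} orbital empty and maximises CFSE. → square planar.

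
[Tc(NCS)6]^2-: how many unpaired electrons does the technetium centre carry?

3 unpaired electrons

Each isothiocyanate is −1; balancing the −2 overall charge requires Tc(IV).
Tc sits in group 7, so the d-electron count is 7 − 4 = 3.
In an octahedral field the d³ configuration is t₂g³e_g⁰ (only one arrangement possible), giving 3 unpaired electrons.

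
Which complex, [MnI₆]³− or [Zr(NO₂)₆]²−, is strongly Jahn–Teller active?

[MnI₆]³−

[MnI₆]³−: Ligand charges: each iodide is −1. With an overall charge of −3 the manganese centre must be in the +3 oxidation state. Mn sits in group 7, so the d-electron count is 7 − 3 = 4. Iodide is a weak-field ligand for a first-row metal, so the complex is high-spin. The t₂g³e_g¹ (high-spin) configuration has an unevenly filled e_g set; the Jahn–Teller theorem predicts a tetragonal distortion (typically axial elongation) to lift the degeneracy.
[Zr(NO₂)₆]²−: Each nitro (N-bound nitrite) is −1; balancing the −2 overall charge requires Zr(IV). Zr sits in group 4, so the d-electron count is 4 − 4 = 0. The d⁰ configuration leaves the e_g set evenly filled (or empty) — no strong Jahn–Teller driving force.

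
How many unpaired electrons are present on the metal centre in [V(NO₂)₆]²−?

Ligand charges: each nitro (N-bound nitrite) is −1. With an overall charge of −2 the vanadium centre must be in the +4 oxidation state.
Group 5 minus oxidation state 4 gives a d¹ configuration.
In an octahedral field the d¹ configuration is t₂g¹e_g⁰ (only one arrangement possible), giving 1 unpaired electron.

1 unpaired electron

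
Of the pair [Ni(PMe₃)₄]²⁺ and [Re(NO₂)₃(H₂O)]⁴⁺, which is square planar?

For [Ni(PMe₃)₄]²⁺: Trimethylphosphine is neutral; balancing the +2 overall charge requires Ni(II). Nickel is a group-10 element; Ni(II) is therefore d⁸. Trimethylphosphine is a strong-field ligand (high in the spectrochemical series). A 3d d⁸ ion with strong-field ligands gains enough CFSE to favour square planar over tetrahedral. → square planar.
For [Re(NO₂)₃(H₂O)]⁴⁺: Each nitro (N-bound nitrite) is −1; water is neutral; balancing the +4 overall charge requires Re(VII). Re sits in group 7, so the d-electron count is 7 − 7 = 0. A d⁰ ion has no crystal-field stabilisation preference between square planar and tetrahedral, so four ligands adopt the sterically favoured tetrahedral geometry. → tetrahedral.

[Ni(PMe₃)₄]²⁺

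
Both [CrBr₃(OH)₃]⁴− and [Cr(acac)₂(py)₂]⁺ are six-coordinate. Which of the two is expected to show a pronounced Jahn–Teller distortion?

[CrBr₃(OH)₃]⁴−: Each bromide is −1; each hydroxide is −1; balancing the −4 overall charge requires Cr(II). Chromium is a group-6 element; Cr(II) is therefore d⁴. Bromide and hydroxide are weak-field ligands for a first-row metal, so the complex is high-spin. The t₂g³e_g¹ (high-spin) configuration has an unevenly filled e_g set; the Jahn–Teller theorem predicts a tetragonal distortion (typically axial elongation) to lift the degeneracy.
[Cr(acac)₂(py)₂]⁺: Ligand charges: each acetylacetonate is −1; pyridine is neutral. With an overall charge of +1 the chromium centre must be in the +3 oxidation state. Group 6 minus oxidation state 3 gives a d³ configuration. The d³ configuration leaves the e_g set evenly filled (or empty) — no strong Jahn–Teller driving force.

[CrBr₃(OH)₃]⁴−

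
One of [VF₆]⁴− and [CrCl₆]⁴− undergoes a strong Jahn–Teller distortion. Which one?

[CrCl₆]⁴−

[VF₆]⁴−: Each fluoride is −1; balancing the −4 overall charge requires V(II). V sits in group 5, so the d-electron count is 5 − 2 = 3. The d³ configuration leaves the e_g set evenly filled (or empty) — no strong Jahn–Teller driving force.
[CrCl₆]⁴−: Ligand charges: each chloride is −1. With an overall charge of −4 the chromium centre must be in the +2 oxidation state. Chromium is a group-6 element; Cr(II) is therefore d⁴. Chloride is a weak-field ligand for a first-row metal, so the complex is high-spin. The t₂g³e_g¹ (high-spin) configuration has an unevenly filled e_g set; the Jahn–Teller theorem predicts a tetragonal distortion (typically axial elongation) to lift the degeneracy.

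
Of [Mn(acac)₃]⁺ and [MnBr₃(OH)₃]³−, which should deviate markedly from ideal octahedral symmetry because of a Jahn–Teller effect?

[Mn(acac)₃]⁺: Summing ligand charges against the +1 overall charge gives an oxidation state of +4 for manganese. Manganese is a group-7 element; Mn(IV) is therefore d³. The d³ configuration leaves the e_g set evenly filled (or empty) — no strong Jahn–Teller driving force.
[MnBr₃(OH)₃]³−: Ligand charges: each bromide is −1; each hydroxide is −1. With an overall charge of −3 the manganese centre must be in the +3 oxidation state. Mn sits in group 7, so the d-electron count is 7 − 3 = 4. Bromide and hydroxide are weak-field ligands for a first-row metal, so the complex is high-spin. The t₂g³e_g¹ (high-spin) configuration has an unevenly filled e_g set; the Jahn–Teller theorem predicts a tetragonal distortion (typically axial elongation) to lift the degeneracy.

[MnBr₃(OH)₃]³−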